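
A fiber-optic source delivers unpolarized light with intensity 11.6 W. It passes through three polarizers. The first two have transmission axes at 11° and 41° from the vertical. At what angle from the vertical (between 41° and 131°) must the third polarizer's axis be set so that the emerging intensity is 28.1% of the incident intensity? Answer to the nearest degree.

θ ≈ 71°

Unpolarized light through the first polarizer → I₁ = ½ I₀, now polarized at 11°.
I₂ = I₁ cos²(41° − 11°) = 0.5 I₀ · cos²(30°) = 0.375 I₀.
Need I₃/I₀ = 0.281, so cos²(θ − 41°) = 0.281 / 0.375 = 0.7493.
θ − 41° = arccos(√0.7493) = 30.0°, giving θ ≈ 41 + 30.0 = 71.0°.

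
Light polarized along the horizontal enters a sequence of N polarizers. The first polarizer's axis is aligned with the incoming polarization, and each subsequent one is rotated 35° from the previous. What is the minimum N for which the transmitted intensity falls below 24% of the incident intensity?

First polarizer is aligned with the polarization: full transmission.
Each further stage multiplies by cos²(35°) = 0.671.
After N polarizers: T = 0.671^(N−1). Require T < 0.24 ⇒ N−1 > ln(0.24)/ln(0.671) = 3.58, so N−1 ≥ 4 and N = 5.
Check: N=5 gives T = 0.2027 < 0.24; N=4 gives T = 0.3021.

N = 5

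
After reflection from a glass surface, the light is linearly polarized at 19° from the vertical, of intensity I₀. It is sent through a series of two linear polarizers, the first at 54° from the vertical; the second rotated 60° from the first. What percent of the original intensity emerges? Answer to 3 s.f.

I₁ = I₀ cos²(54° − 19°) = I₀ cos²(35°) = 0.671 I₀.
I₂ = I₁ cos²(60°) = 0.671 · 0.25 I₀ = 0.1678 I₀.
That is 16.78% of the incident intensity.

≈ 16.8%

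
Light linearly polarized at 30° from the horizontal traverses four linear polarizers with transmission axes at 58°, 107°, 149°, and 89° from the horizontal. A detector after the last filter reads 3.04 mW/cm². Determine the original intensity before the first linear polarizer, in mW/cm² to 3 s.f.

By Malus's law, I₁ = I₀ cos²(58° − 30°) = I₀ cos²(28°) = 0.7796 I₀.
I₂ = I₁ cos²(107° − 58°) = 0.7796 I₀ · cos²(49°) = 0.3355 I₀.
I₃ = I₂ cos²(149° − 107°) = 0.3355 I₀ · cos²(42°) = 0.1853 I₀.
I₄ = I₃ cos²(89° − 149°) = 0.1853 I₀ · cos²(60°) = 0.04633 I₀.
So 3.04 mW/cm² = 0.04633 I₀, giving I₀ = 3.04/0.04633 = 65.62 mW/cm².

I₀ ≈ 65.6 mW/cm²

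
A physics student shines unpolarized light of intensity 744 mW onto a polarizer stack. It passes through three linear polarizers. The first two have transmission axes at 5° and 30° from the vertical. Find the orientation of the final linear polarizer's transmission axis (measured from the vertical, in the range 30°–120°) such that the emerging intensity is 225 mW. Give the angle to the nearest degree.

θ ≈ 61°

Unpolarized light through the first polarizer → I₁ = ½ I₀, now polarized at 5°.
I₂ = I₁ cos²(30° − 5°) = 0.5 I₀ · cos²(25°) = 0.4107 I₀.
Target fraction: 225 / 744 mW = 0.3024 of I₀.
Need I₃/I₀ = 0.3024, so cos²(θ − 30°) = 0.3024 / 0.4107 = 0.7364.
θ − 30° = arccos(√0.7364) = 30.9°, giving θ ≈ 30 + 30.9 = 60.9°.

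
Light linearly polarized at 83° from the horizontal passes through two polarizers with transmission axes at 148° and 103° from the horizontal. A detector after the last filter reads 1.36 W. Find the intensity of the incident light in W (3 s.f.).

By Malus's law, I₁ = I₀ cos²(148° − 83°) = I₀ cos²(65°) = 0.1786 I₀.
I₂ = I₁ cos²(103° − 148°) = 0.1786 I₀ · cos²(45°) = 0.0893 I₀.
So 1.36 W = 0.0893 I₀, giving I₀ = 1.36/0.0893 = 15.23 W.

I₀ ≈ 15.2 W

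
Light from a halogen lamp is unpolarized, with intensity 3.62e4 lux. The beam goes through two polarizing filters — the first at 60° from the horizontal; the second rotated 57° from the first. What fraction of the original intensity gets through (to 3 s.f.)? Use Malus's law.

I/I₀ ≈ 0.148

Unpolarized light through the first polarizer → I₁ = 3.62e4 lux/2 = 1.81e+04 lux, polarized at 60°.
I₂ = I₁ · cos²(57°) = 1.81e+04 · 0.2966 = 5369 lux.
Transmitted fraction = 0.1483.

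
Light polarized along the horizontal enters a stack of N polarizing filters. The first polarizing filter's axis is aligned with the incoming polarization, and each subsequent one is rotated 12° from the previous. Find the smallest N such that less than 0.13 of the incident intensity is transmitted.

First polarizer is aligned with the polarization: full transmission.
Each further stage multiplies by cos²(12°) = 0.9568.
After N polarizers: T = 0.9568^(N−1). Require T < 0.13 ⇒ N−1 > ln(0.13)/ln(0.9568) = 46.17, so N−1 ≥ 47 and N = 48.
Check: N=48 gives T = 0.1253 < 0.13; N=47 gives T = 0.131.

N = 48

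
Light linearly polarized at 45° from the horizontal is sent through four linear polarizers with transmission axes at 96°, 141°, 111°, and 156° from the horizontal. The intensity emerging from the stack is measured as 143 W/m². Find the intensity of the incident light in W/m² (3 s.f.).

I₀ ≈ 1930 W/m²

I₁ = I₀ cos²(96° − 45°) = I₀ cos²(51°) = 0.396 I₀.
I₂ = I₁ cos²(141° − 96°) = 0.396 I₀ · cos²(45°) = 0.198 I₀.
I₃ = I₂ cos²(111° − 141°) = 0.198 I₀ · cos²(30°) = 0.1485 I₀.
I₄ = I₃ cos²(156° − 111°) = 0.1485 I₀ · cos²(45°) = 0.07426 I₀.
So 143 W/m² = 0.07426 I₀, giving I₀ = 143/0.07426 = 1926 W/m².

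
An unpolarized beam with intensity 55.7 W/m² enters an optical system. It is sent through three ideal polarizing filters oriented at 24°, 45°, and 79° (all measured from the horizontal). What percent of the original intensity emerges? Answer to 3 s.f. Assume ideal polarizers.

Unpolarized light through the first polarizer → I₁ = 55.7 W/m²/2 = 27.85 W/m², polarized at 24°.
I₂ = I₁ · cos²(21°) = 27.85 · 0.8716 = 24.27 W/m².
I₃ = I₂ · cos²(34°) = 24.27 · 0.6873 = 16.68 W/m².
That is 29.95% of the incident intensity.

≈ 30.0%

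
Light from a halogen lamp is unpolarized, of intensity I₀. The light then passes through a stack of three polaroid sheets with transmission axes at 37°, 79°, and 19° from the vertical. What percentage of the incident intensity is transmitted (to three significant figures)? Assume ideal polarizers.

≈ 6.90%

Unpolarized light through the first polarizer → I₁ = ½ I₀, now polarized at 37°.
I₂ = I₁ cos²(79° − 37°) = 0.5 I₀ · cos²(42°) = 0.2761 I₀.
I₃ = I₂ cos²(19° − 79°) = 0.2761 I₀ · cos²(60°) = 0.06903 I₀.
That is 6.903% of the incident intensity.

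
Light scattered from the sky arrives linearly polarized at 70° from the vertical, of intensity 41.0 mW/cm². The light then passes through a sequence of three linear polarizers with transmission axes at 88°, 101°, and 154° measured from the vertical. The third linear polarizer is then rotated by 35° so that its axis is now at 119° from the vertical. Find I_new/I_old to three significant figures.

I_new/I_old ≈ 2.50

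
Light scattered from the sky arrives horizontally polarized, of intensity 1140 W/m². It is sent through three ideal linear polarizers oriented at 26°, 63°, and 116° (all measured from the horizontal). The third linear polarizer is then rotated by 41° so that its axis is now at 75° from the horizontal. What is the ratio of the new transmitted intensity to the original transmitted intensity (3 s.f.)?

I_new/I_old ≈ 2.64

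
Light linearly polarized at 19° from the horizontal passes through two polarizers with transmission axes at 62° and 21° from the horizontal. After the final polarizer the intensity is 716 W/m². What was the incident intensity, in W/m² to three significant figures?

I₀ ≈ 2350 W/m²

By Malus's law, I₁ = I₀ cos²(62° − 19°) = I₀ cos²(43°) = 0.5349 I₀.
I₂ = I₁ cos²(21° − 62°) = 0.5349 I₀ · cos²(41°) = 0.3047 I₀.
So 716 W/m² = 0.3047 I₀, giving I₀ = 716/0.3047 = 2350 W/m².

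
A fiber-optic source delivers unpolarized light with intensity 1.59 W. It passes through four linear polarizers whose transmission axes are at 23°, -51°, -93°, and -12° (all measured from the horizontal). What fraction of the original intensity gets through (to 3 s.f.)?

I/I₀ ≈ 0.000513

Unpolarized light through the first polarizer → I₁ = 1.59 W/2 = 0.795 W, polarized at 23°.
I₂ = I₁ · cos²(74°) = 0.795 · 0.07598 = 0.0604 W.
I₃ = I₂ · cos²(42°) = 0.0604 · 0.5523 = 0.03336 W.
I₄ = I₃ · cos²(81°) = 0.03336 · 0.02447 = 0.0008163 W.
Transmitted fraction = 0.0005134.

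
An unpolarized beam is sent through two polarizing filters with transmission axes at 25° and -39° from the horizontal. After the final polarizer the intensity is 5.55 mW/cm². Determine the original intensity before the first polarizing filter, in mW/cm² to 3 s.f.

I₀ ≈ 57.8 mW/cm²

Unpolarized light through the first polarizer → I₁ = ½ I₀, now polarized at 25°.
I₂ = I₁ cos²(-39° − 25°) = 0.5 I₀ · cos²(64°) = 0.09608 I₀.
So 5.55 mW/cm² = 0.09608 I₀, giving I₀ = 5.55/0.09608 = 57.76 mW/cm².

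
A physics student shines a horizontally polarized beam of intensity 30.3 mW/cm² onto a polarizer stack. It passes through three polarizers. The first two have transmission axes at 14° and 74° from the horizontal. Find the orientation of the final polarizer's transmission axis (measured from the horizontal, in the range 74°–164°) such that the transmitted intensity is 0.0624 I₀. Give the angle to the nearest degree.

θ ≈ 133°

I₁ = I₀ cos²(14° − 0°) = I₀ cos²(14°) = 0.9415 I₀.
I₂ = I₁ cos²(74° − 14°) = 0.9415 I₀ · cos²(60°) = 0.2354 I₀.
Need I₃/I₀ = 0.0624, so cos²(θ − 74°) = 0.0624 / 0.2354 = 0.2651.
θ − 74° = arccos(√0.2651) = 59.0°, giving θ ≈ 74 + 59.0 = 133.0°.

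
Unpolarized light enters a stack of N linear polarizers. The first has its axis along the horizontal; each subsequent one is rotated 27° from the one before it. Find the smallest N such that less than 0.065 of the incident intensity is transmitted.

N = 10

First polarizer halves the unpolarized light: factor 1/2.
Each further stage multiplies by cos²(27°) = 0.7939.
After N polarizers: T = 0.5·0.7939^(N−1). Require T < 0.065 ⇒ N−1 > ln(0.065/0.5)/ln(0.7939) = 8.84, so N−1 ≥ 9 and N = 10.
Check: N=10 gives T = 0.06264 < 0.065; N=9 gives T = 0.0789.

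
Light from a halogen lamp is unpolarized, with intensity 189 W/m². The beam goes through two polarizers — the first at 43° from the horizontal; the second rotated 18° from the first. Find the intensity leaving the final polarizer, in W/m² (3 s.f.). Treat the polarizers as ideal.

I ≈ 85.5 W/m²

Unpolarized light through the first polarizer → I₁ = 189 W/m²/2 = 94.5 W/m², polarized at 43°.
I₂ = I₁ · cos²(18°) = 94.5 · 0.9045 = 85.48 W/m².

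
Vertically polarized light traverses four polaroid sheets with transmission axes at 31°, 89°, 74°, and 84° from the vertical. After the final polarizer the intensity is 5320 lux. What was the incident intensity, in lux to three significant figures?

I₁ = I₀ cos²(31° − 0°) = I₀ cos²(31°) = 0.7347 I₀.
I₂ = I₁ cos²(89° − 31°) = 0.7347 I₀ · cos²(58°) = 0.2063 I₀.
I₃ = I₂ cos²(74° − 89°) = 0.2063 I₀ · cos²(15°) = 0.1925 I₀.
I₄ = I₃ cos²(84° − 74°) = 0.1925 I₀ · cos²(10°) = 0.1867 I₀.
So 5320 lux = 0.1867 I₀, giving I₀ = 5320/0.1867 = 2.85e+04 lux.

I₀ ≈ 2.85e4 lux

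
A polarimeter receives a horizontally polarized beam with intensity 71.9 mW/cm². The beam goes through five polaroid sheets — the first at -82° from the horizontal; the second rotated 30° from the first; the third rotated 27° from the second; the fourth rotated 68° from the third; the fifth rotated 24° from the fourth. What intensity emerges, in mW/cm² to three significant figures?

By Malus's law, I₁ = 71.9 mW/cm² · cos²(82°) = 1.393 mW/cm².
I₂ = I₁ · cos²(30°) = 1.393 · 0.75 = 1.044 mW/cm².
I₃ = I₂ · cos²(27°) = 1.044 · 0.7939 = 0.8292 mW/cm².
I₄ = I₃ · cos²(68°) = 0.8292 · 0.1403 = 0.1164 mW/cm².
I₅ = I₄ · cos²(24°) = 0.1164 · 0.8346 = 0.09711 mW/cm².

I ≈ 0.0971 mW/cm²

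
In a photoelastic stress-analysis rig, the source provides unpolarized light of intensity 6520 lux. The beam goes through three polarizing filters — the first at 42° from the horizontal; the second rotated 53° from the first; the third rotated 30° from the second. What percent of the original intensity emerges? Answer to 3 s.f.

≈ 13.6%

Unpolarized light through the first polarizer → I₁ = 6520 lux/2 = 3260 lux, polarized at 42°.
I₂ = I₁ · cos²(53°) = 3260 · 0.3622 = 1181 lux.
I₃ = I₂ · cos²(30°) = 1181 · 0.75 = 885.5 lux.
That is 13.58% of the incident intensity.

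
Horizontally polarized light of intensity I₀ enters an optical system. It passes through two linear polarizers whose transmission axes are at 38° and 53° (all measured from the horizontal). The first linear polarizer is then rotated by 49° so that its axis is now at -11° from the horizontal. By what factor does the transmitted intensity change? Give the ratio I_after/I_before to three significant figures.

I_new/I_old ≈ 0.320

Before rotation:
By Malus's law, I₁ = I₀ cos²(38° − 0°) = I₀ cos²(38°) = 0.621 I₀.
I₂ = I₁ cos²(53° − 38°) = 0.621 I₀ · cos²(15°) = 0.5794 I₀.
After rotation:
I₁ = I₀ cos²(-11° − 0°) = I₀ cos²(11°) = 0.9636 I₀.
I₂ = I₁ cos²(53° + 11°) = 0.9636 I₀ · cos²(64°) = 0.1852 I₀.
Ratio = 0.1852 / 0.5794 = 0.3196.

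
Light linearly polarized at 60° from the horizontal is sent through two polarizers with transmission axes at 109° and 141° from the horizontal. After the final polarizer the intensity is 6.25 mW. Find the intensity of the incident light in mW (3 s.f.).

I₀ ≈ 20.2 mW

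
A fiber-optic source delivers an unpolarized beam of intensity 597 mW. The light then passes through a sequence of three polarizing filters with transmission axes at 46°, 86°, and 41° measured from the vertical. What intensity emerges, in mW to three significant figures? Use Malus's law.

I ≈ 87.6 mW

Unpolarized light through the first polarizer → I₁ = 597 mW/2 = 298.5 mW, polarized at 46°.
I₂ = I₁ · cos²(40°) = 298.5 · 0.5868 = 175.2 mW.
I₃ = I₂ · cos²(45°) = 175.2 · 0.5 = 87.58 mW.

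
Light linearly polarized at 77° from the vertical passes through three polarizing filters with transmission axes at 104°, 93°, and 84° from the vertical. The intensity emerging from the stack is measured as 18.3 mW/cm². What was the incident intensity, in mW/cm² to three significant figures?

I₁ = I₀ cos²(104° − 77°) = I₀ cos²(27°) = 0.7939 I₀.
I₂ = I₁ cos²(93° − 104°) = 0.7939 I₀ · cos²(11°) = 0.765 I₀.
I₃ = I₂ cos²(84° − 93°) = 0.765 I₀ · cos²(9°) = 0.7463 I₀.
So 18.3 mW/cm² = 0.7463 I₀, giving I₀ = 18.3/0.7463 = 24.52 mW/cm².

I₀ ≈ 24.5 mW/cm²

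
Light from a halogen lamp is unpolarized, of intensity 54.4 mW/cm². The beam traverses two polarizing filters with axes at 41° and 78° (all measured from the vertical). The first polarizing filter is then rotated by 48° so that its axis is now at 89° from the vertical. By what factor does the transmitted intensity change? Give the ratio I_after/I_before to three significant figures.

I_new/I_old ≈ 1.51

Before rotation:
Unpolarized light through the first polarizer → I₁ = ½ I₀, now polarized at 41°.
I₂ = I₁ cos²(78° − 41°) = 0.5 I₀ · cos²(37°) = 0.3189 I₀.
After rotation:
Unpolarized light through the first polarizer → I₁ = ½ I₀, now polarized at 89°.
I₂ = I₁ cos²(78° − 89°) = 0.5 I₀ · cos²(11°) = 0.4818 I₀.
Ratio = 0.4818 / 0.3189 = 1.511.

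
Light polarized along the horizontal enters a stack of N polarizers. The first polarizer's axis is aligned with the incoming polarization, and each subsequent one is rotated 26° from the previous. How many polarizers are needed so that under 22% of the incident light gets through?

N = 9

First polarizer is aligned with the polarization: full transmission.
Each further stage multiplies by cos²(26°) = 0.8078.
After N polarizers: T = 0.8078^(N−1). Require T < 0.22 ⇒ N−1 > ln(0.22)/ln(0.8078) = 7.10, so N−1 ≥ 8 and N = 9.
Check: N=9 gives T = 0.1814 < 0.22; N=8 gives T = 0.2245.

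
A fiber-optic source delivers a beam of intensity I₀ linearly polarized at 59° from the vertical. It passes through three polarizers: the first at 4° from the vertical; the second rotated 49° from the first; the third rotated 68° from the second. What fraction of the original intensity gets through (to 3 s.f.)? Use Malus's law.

≈ 0.0199 I₀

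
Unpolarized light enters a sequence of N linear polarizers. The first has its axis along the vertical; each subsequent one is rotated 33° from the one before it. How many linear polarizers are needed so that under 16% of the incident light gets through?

First polarizer halves the unpolarized light: factor 1/2.
Each further stage multiplies by cos²(33°) = 0.7034.
After N polarizers: T = 0.5·0.7034^(N−1). Require T < 0.16 ⇒ N−1 > ln(0.16/0.5)/ln(0.7034) = 3.24, so N−1 ≥ 4 and N = 5.
Check: N=5 gives T = 0.1224 < 0.16; N=4 gives T = 0.174.

N = 5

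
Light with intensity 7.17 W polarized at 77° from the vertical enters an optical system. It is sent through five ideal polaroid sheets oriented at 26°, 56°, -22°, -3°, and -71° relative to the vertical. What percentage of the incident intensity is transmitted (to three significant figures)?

≈ 0.161%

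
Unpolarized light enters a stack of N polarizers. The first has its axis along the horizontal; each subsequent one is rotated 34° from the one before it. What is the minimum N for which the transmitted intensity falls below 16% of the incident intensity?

First polarizer halves the unpolarized light: factor 1/2.
Each further stage multiplies by cos²(34°) = 0.6873.
After N polarizers: T = 0.5·0.6873^(N−1). Require T < 0.16 ⇒ N−1 > ln(0.16/0.5)/ln(0.6873) = 3.04, so N−1 ≥ 4 and N = 5.
Check: N=5 gives T = 0.1116 < 0.16; N=4 gives T = 0.1623.

N = 5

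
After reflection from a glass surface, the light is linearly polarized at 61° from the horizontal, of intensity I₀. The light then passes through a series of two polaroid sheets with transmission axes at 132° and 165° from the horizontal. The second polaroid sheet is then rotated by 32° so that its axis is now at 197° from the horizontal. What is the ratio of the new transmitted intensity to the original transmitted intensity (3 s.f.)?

Before rotation:
I₁ = I₀ cos²(132° − 61°) = I₀ cos²(71°) = 0.106 I₀.
I₂ = I₁ cos²(165° − 132°) = 0.106 I₀ · cos²(33°) = 0.07455 I₀.
After rotation:
I₁ = I₀ cos²(132° − 61°) = I₀ cos²(71°) = 0.106 I₀.
I₂ = I₁ cos²(197° − 132°) = 0.106 I₀ · cos²(65°) = 0.01893 I₀.
Ratio = 0.01893 / 0.07455 = 0.2539.

I_new/I_old ≈ 0.254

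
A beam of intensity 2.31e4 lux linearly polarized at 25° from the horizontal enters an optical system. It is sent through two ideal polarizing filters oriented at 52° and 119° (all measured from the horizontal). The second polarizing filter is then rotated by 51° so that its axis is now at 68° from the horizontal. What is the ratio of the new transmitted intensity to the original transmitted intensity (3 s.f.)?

I_new/I_old ≈ 6.05

Before rotation:
I₁ = I₀ cos²(52° − 25°) = I₀ cos²(27°) = 0.7939 I₀.
I₂ = I₁ cos²(119° − 52°) = 0.7939 I₀ · cos²(67°) = 0.1212 I₀.
After rotation:
I₁ = I₀ cos²(52° − 25°) = I₀ cos²(27°) = 0.7939 I₀.
I₂ = I₁ cos²(68° − 52°) = 0.7939 I₀ · cos²(16°) = 0.7336 I₀.
Ratio = 0.7336 / 0.1212 = 6.052.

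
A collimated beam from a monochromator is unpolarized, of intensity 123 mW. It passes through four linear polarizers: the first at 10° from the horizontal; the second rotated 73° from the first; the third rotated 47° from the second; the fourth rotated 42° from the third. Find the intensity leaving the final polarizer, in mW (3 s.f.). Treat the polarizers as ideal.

I ≈ 1.35 mW

Unpolarized light through the first polarizer → I₁ = 123 mW/2 = 61.5 mW, polarized at 10°.
I₂ = I₁ · cos²(73°) = 61.5 · 0.08548 = 5.257 mW.
I₃ = I₂ · cos²(47°) = 5.257 · 0.4651 = 2.445 mW.
I₄ = I₃ · cos²(42°) = 2.445 · 0.5523 = 1.35 mW.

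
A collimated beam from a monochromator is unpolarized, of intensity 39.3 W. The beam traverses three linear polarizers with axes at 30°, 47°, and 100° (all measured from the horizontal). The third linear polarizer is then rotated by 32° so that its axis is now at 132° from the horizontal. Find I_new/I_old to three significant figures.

Before rotation:
Unpolarized light through the first polarizer → I₁ = ½ I₀, now polarized at 30°.
I₂ = I₁ cos²(47° − 30°) = 0.5 I₀ · cos²(17°) = 0.4573 I₀.
I₃ = I₂ cos²(100° − 47°) = 0.4573 I₀ · cos²(53°) = 0.1656 I₀.
After rotation:
Unpolarized light through the first polarizer → I₁ = ½ I₀, now polarized at 30°.
I₂ = I₁ cos²(47° − 30°) = 0.5 I₀ · cos²(17°) = 0.4573 I₀.
I₃ = I₂ cos²(132° − 47°) = 0.4573 I₀ · cos²(85°) = 0.003473 I₀.
Ratio = 0.003473 / 0.1656 = 0.02097.

I_new/I_old ≈ 0.0210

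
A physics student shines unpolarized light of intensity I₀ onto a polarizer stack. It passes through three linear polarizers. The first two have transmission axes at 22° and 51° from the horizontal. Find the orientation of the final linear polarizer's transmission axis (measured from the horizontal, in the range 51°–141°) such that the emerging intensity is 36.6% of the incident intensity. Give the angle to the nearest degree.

θ ≈ 63°

Unpolarized light through the first polarizer → I₁ = ½ I₀, now polarized at 22°.
I₂ = I₁ cos²(51° − 22°) = 0.5 I₀ · cos²(29°) = 0.3825 I₀.
Need I₃/I₀ = 0.366, so cos²(θ − 51°) = 0.366 / 0.3825 = 0.9569.
θ − 51° = arccos(√0.9569) = 12.0°, giving θ ≈ 51 + 12.0 = 63.0°.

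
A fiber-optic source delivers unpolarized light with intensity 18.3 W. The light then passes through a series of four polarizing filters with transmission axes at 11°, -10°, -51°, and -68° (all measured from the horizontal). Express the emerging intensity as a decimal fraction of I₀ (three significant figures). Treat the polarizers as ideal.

I/I₀ ≈ 0.227

Unpolarized light through the first polarizer → I₁ = 18.3 W/2 = 9.15 W, polarized at 11°.
I₂ = I₁ · cos²(21°) = 9.15 · 0.8716 = 7.975 W.
I₃ = I₂ · cos²(41°) = 7.975 · 0.5696 = 4.542 W.
I₄ = I₃ · cos²(17°) = 4.542 · 0.9145 = 4.154 W.
Transmitted fraction = 0.227.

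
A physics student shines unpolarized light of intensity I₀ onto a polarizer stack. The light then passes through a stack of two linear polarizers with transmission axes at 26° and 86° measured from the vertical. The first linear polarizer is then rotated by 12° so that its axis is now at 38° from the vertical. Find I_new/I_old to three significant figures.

I_new/I_old ≈ 1.79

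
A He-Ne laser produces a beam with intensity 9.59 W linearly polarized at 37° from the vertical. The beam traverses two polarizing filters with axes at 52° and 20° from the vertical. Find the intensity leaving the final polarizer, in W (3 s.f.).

I ≈ 6.43 W

I₁ = 9.59 W · cos²(15°) = 8.948 W.
I₂ = I₁ · cos²(32°) = 8.948 · 0.7192 = 6.435 W.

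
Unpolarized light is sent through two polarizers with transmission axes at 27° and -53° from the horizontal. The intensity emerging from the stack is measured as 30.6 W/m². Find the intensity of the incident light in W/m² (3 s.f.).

I₀ ≈ 2030 W/m²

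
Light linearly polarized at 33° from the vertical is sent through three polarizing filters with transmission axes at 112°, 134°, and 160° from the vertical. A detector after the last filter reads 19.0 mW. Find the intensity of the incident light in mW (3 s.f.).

I₀ ≈ 751 mW

By Malus's law, I₁ = I₀ cos²(112° − 33°) = I₀ cos²(79°) = 0.03641 I₀.
I₂ = I₁ cos²(134° − 112°) = 0.03641 I₀ · cos²(22°) = 0.0313 I₀.
I₃ = I₂ cos²(160° − 134°) = 0.0313 I₀ · cos²(26°) = 0.02528 I₀.
So 19.0 mW = 0.02528 I₀, giving I₀ = 19.0/0.02528 = 751.5 mW.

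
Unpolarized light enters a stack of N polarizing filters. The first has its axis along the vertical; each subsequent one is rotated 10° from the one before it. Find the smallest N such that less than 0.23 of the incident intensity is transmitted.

N = 27

First polarizer halves the unpolarized light: factor 1/2.
Each further stage multiplies by cos²(10°) = 0.9698.
After N polarizers: T = 0.5·0.9698^(N−1). Require T < 0.23 ⇒ N−1 > ln(0.23/0.5)/ln(0.9698) = 25.36, so N−1 ≥ 26 and N = 27.
Check: N=27 gives T = 0.2256 < 0.23; N=26 gives T = 0.2326.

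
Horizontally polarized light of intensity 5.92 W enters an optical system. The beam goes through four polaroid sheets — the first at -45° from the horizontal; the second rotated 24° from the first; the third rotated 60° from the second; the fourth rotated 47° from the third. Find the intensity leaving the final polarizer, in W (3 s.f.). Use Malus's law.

By Malus's law, I₁ = 5.92 W · cos²(45°) = 2.96 W.
I₂ = I₁ · cos²(24°) = 2.96 · 0.8346 = 2.47 W.
I₃ = I₂ · cos²(60°) = 2.47 · 0.25 = 0.6176 W.
I₄ = I₃ · cos²(47°) = 0.6176 · 0.4651 = 0.2872 W.

I ≈ 0.287 W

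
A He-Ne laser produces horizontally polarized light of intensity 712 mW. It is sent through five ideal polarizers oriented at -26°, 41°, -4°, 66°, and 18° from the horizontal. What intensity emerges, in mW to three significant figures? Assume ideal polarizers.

I ≈ 2.30 mW

By Malus's law, I₁ = 712 mW · cos²(26°) = 575.2 mW.
I₂ = I₁ · cos²(67°) = 575.2 · 0.1527 = 87.81 mW.
I₃ = I₂ · cos²(45°) = 87.81 · 0.5 = 43.91 mW.
I₄ = I₃ · cos²(70°) = 43.91 · 0.117 = 5.136 mW.
I₅ = I₄ · cos²(48°) = 5.136 · 0.4477 = 2.3 mW.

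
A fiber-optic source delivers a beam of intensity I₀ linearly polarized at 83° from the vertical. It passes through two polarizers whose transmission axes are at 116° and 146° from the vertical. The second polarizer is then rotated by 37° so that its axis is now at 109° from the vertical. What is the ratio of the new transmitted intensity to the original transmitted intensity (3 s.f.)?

I_new/I_old ≈ 1.31

Before rotation:
By Malus's law, I₁ = I₀ cos²(116° − 83°) = I₀ cos²(33°) = 0.7034 I₀.
I₂ = I₁ cos²(146° − 116°) = 0.7034 I₀ · cos²(30°) = 0.5275 I₀.
After rotation:
I₁ = I₀ cos²(116° − 83°) = I₀ cos²(33°) = 0.7034 I₀.
I₂ = I₁ cos²(109° − 116°) = 0.7034 I₀ · cos²(7°) = 0.6929 I₀.
Ratio = 0.6929 / 0.5275 = 1.314.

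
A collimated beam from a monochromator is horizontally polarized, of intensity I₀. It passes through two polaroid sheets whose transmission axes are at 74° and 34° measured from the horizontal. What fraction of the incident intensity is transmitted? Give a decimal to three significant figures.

≈ 0.0446 I₀

By Malus's law, I₁ = I₀ cos²(74° − 0°) = I₀ cos²(74°) = 0.07598 I₀.
I₂ = I₁ cos²(34° − 74°) = 0.07598 I₀ · cos²(40°) = 0.04458 I₀.
Transmitted fraction = 0.04458.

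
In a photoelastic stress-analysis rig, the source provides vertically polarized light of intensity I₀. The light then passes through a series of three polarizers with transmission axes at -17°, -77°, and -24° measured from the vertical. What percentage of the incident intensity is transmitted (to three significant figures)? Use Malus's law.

≈ 8.28%

By Malus's law, I₁ = I₀ cos²(-17° − 0°) = I₀ cos²(17°) = 0.9145 I₀.
I₂ = I₁ cos²(-77° + 17°) = 0.9145 I₀ · cos²(60°) = 0.2286 I₀.
I₃ = I₂ cos²(-24° + 77°) = 0.2286 I₀ · cos²(53°) = 0.08281 I₀.
That is 8.281% of the incident intensity.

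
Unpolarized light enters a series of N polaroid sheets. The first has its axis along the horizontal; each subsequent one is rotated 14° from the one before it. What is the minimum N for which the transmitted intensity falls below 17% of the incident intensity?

N = 19

First polarizer halves the unpolarized light: factor 1/2.
Each further stage multiplies by cos²(14°) = 0.9415.
After N polarizers: T = 0.5·0.9415^(N−1). Require T < 0.17 ⇒ N−1 > ln(0.17/0.5)/ln(0.9415) = 17.89, so N−1 ≥ 18 and N = 19.
Check: N=19 gives T = 0.1689 < 0.17; N=18 gives T = 0.1794.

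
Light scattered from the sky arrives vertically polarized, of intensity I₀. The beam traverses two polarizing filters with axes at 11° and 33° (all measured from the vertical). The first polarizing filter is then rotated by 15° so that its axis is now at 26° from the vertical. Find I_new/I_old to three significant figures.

I_new/I_old ≈ 0.961

Before rotation:
I₁ = I₀ cos²(11° − 0°) = I₀ cos²(11°) = 0.9636 I₀.
I₂ = I₁ cos²(33° − 11°) = 0.9636 I₀ · cos²(22°) = 0.8284 I₀.
After rotation:
I₁ = I₀ cos²(26° − 0°) = I₀ cos²(26°) = 0.8078 I₀.
I₂ = I₁ cos²(33° − 26°) = 0.8078 I₀ · cos²(7°) = 0.7958 I₀.
Ratio = 0.7958 / 0.8284 = 0.9607.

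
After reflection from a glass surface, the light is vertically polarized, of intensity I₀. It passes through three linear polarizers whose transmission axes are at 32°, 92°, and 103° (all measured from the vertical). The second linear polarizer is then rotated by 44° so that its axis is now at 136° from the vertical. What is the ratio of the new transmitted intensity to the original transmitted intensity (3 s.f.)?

Before rotation:
By Malus's law, I₁ = I₀ cos²(32° − 0°) = I₀ cos²(32°) = 0.7192 I₀.
I₂ = I₁ cos²(92° − 32°) = 0.7192 I₀ · cos²(60°) = 0.1798 I₀.
I₃ = I₂ cos²(103° − 92°) = 0.1798 I₀ · cos²(11°) = 0.1733 I₀.
After rotation:
I₁ = I₀ cos²(32° − 0°) = I₀ cos²(32°) = 0.7192 I₀.
Angle between axes 1 and 2: 76°. I₂ = 0.7192 I₀ · cos²(76°) = 0.04209 I₀.
I₃ = I₂ cos²(103° − 136°) = 0.04209 I₀ · cos²(33°) = 0.02961 I₀.
Ratio = 0.02961 / 0.1733 = 0.1709.

I_new/I_old ≈ 0.171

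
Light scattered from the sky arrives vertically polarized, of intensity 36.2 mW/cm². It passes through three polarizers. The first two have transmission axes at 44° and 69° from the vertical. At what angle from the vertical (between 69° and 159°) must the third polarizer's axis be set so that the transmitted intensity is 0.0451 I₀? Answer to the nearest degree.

θ ≈ 140°

By Malus's law, I₁ = I₀ cos²(44° − 0°) = I₀ cos²(44°) = 0.5174 I₀.
I₂ = I₁ cos²(69° − 44°) = 0.5174 I₀ · cos²(25°) = 0.425 I₀.
Need I₃/I₀ = 0.0451, so cos²(θ − 69°) = 0.0451 / 0.425 = 0.1061.
θ − 69° = arccos(√0.1061) = 71.0°, giving θ ≈ 69 + 71.0 = 140.0°.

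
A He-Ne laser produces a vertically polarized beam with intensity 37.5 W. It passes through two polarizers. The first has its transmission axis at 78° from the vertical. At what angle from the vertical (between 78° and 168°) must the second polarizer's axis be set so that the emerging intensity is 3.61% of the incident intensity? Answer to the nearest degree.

I₁ = I₀ cos²(78° − 0°) = I₀ cos²(78°) = 0.04323 I₀.
Need I₂/I₀ = 0.0361, so cos²(θ − 78°) = 0.0361 / 0.04323 = 0.8351.
θ − 78° = arccos(√0.8351) = 24.0°, giving θ ≈ 78 + 24.0 = 102.0°.

θ ≈ 102°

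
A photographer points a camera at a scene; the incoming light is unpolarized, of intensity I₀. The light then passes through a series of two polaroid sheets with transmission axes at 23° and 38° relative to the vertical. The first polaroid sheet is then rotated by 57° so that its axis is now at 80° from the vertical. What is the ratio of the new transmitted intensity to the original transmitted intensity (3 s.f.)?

I_new/I_old ≈ 0.592

Before rotation:
Unpolarized light through the first polarizer → I₁ = ½ I₀, now polarized at 23°.
I₂ = I₁ cos²(38° − 23°) = 0.5 I₀ · cos²(15°) = 0.4665 I₀.
After rotation:
Unpolarized light through the first polarizer → I₁ = ½ I₀, now polarized at 80°.
I₂ = I₁ cos²(38° − 80°) = 0.5 I₀ · cos²(42°) = 0.2761 I₀.
Ratio = 0.2761 / 0.4665 = 0.5919.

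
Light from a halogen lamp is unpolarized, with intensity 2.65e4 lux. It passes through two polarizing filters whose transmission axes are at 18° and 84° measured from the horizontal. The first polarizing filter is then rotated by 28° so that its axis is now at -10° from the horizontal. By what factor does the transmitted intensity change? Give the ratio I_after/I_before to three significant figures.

Before rotation:
Unpolarized light through the first polarizer → I₁ = ½ I₀, now polarized at 18°.
I₂ = I₁ cos²(84° − 18°) = 0.5 I₀ · cos²(66°) = 0.08272 I₀.
After rotation:
Unpolarized light through the first polarizer → I₁ = ½ I₀, now polarized at -10°.
Angle between axes 1 and 2: 86°. I₂ = 0.5 I₀ · cos²(86°) = 0.002433 I₀.
Ratio = 0.002433 / 0.08272 = 0.02941.

I_new/I_old ≈ 0.0294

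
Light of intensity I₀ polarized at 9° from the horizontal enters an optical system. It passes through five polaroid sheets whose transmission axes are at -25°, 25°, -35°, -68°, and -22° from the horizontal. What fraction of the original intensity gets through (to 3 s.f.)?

By Malus's law, I₁ = I₀ cos²(-25° − 9°) = I₀ cos²(34°) = 0.6873 I₀.
I₂ = I₁ cos²(25° + 25°) = 0.6873 I₀ · cos²(50°) = 0.284 I₀.
I₃ = I₂ cos²(-35° − 25°) = 0.284 I₀ · cos²(60°) = 0.07099 I₀.
I₄ = I₃ cos²(-68° + 35°) = 0.07099 I₀ · cos²(33°) = 0.04994 I₀.
I₅ = I₄ cos²(-22° + 68°) = 0.04994 I₀ · cos²(46°) = 0.0241 I₀.
Transmitted fraction = 0.0241.

≈ 0.0241 I₀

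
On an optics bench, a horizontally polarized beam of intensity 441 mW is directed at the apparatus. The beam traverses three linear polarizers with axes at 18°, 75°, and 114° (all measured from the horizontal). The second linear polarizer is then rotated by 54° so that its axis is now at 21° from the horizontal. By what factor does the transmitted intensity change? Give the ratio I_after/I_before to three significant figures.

I_new/I_old ≈ 0.0152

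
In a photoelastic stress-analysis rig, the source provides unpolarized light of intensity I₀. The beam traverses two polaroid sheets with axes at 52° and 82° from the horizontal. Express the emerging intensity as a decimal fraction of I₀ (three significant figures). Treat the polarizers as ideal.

≈ 0.375 I₀

Unpolarized light through the first polarizer → I₁ = ½ I₀, now polarized at 52°.
I₂ = I₁ cos²(82° − 52°) = 0.5 I₀ · cos²(30°) = 0.375 I₀.
Transmitted fraction = 0.375.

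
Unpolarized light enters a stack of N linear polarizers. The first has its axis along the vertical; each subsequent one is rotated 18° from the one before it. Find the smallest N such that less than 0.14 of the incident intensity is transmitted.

N = 14

First polarizer halves the unpolarized light: factor 1/2.
Each further stage multiplies by cos²(18°) = 0.9045.
After N polarizers: T = 0.5·0.9045^(N−1). Require T < 0.14 ⇒ N−1 > ln(0.14/0.5)/ln(0.9045) = 12.68, so N−1 ≥ 13 and N = 14.
Check: N=14 gives T = 0.1356 < 0.14; N=13 gives T = 0.1499.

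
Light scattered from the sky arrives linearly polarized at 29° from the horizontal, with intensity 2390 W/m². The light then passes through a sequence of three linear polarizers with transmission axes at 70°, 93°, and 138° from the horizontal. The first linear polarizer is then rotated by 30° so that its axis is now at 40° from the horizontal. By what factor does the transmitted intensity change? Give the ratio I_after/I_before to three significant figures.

I_new/I_old ≈ 0.723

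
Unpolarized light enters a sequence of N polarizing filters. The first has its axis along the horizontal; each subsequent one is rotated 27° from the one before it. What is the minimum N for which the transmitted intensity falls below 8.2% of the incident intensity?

First polarizer halves the unpolarized light: factor 1/2.
Each further stage multiplies by cos²(27°) = 0.7939.
After N polarizers: T = 0.5·0.7939^(N−1). Require T < 0.082 ⇒ N−1 > ln(0.082/0.5)/ln(0.7939) = 7.83, so N−1 ≥ 8 and N = 9.
Check: N=9 gives T = 0.0789 < 0.082; N=8 gives T = 0.09938.

N = 9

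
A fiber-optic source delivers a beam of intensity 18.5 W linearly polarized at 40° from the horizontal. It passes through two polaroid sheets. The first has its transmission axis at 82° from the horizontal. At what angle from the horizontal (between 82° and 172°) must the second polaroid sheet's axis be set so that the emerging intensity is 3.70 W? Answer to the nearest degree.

I₁ = I₀ cos²(82° − 40°) = I₀ cos²(42°) = 0.5523 I₀.
Target fraction: 3.70 / 18.5 W = 0.2 of I₀.
Need I₂/I₀ = 0.2, so cos²(θ − 82°) = 0.2 / 0.5523 = 0.3621.
θ − 82° = arccos(√0.3621) = 53.0°, giving θ ≈ 82 + 53.0 = 135.0°.

θ ≈ 135°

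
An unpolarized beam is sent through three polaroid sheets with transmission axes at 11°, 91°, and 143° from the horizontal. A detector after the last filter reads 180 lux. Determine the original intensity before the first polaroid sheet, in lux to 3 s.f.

I₀ ≈ 3.15e4 lux

Unpolarized light through the first polarizer → I₁ = ½ I₀, now polarized at 11°.
I₂ = I₁ cos²(91° − 11°) = 0.5 I₀ · cos²(80°) = 0.01508 I₀.
I₃ = I₂ cos²(143° − 91°) = 0.01508 I₀ · cos²(52°) = 0.005715 I₀.
So 180 lux = 0.005715 I₀, giving I₀ = 180/0.005715 = 3.15e+04 lux.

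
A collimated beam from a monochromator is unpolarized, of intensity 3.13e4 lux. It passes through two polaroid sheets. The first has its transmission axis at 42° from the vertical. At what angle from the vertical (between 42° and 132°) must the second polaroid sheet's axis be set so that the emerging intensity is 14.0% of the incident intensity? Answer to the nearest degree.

θ ≈ 100°

Unpolarized light through the first polarizer → I₁ = ½ I₀, now polarized at 42°.
Need I₂/I₀ = 0.14, so cos²(θ − 42°) = 0.14 / 0.5 = 0.28.
θ − 42° = arccos(√0.28) = 58.1°, giving θ ≈ 42 + 58.1 = 100.1°.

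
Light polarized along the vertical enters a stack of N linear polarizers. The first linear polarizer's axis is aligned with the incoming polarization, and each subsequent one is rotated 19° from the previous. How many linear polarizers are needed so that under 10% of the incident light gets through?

First polarizer is aligned with the polarization: full transmission.
Each further stage multiplies by cos²(19°) = 0.894.
After N polarizers: T = 0.894^(N−1). Require T < 0.10 ⇒ N−1 > ln(0.10)/ln(0.894) = 20.55, so N−1 ≥ 21 and N = 22.
Check: N=22 gives T = 0.09509 < 0.10; N=21 gives T = 0.1064.

N = 22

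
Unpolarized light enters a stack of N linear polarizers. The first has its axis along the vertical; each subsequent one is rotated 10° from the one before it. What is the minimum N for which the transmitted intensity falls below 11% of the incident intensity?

First polarizer halves the unpolarized light: factor 1/2.
Each further stage multiplies by cos²(10°) = 0.9698.
After N polarizers: T = 0.5·0.9698^(N−1). Require T < 0.11 ⇒ N−1 > ln(0.11/0.5)/ln(0.9698) = 49.45, so N−1 ≥ 50 and N = 51.
Check: N=51 gives T = 0.1082 < 0.11; N=50 gives T = 0.1115.

N = 51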